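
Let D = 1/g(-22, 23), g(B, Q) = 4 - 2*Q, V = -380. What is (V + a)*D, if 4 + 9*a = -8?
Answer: 572/63 ≈ 9.0794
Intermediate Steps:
a = -4/3 (a = -4/9 + (1/9)*(-8) = -4/9 - 8/9 = -4/3 ≈ -1.3333)
D = -1/42 (D = 1/(4 - 2*23) = 1/(4 - 46) = 1/(-42) = -1/42 ≈ -0.023810)
(V + a)*D = (-380 - 4/3)*(-1/42) = -1144/3*(-1/42) = 572/63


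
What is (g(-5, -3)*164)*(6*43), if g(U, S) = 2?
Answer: 84624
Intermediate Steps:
(g(-5, -3)*164)*(6*43) = (2*164)*(6*43) = 328*258 = 84624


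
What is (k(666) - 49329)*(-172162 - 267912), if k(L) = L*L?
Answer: -173489052798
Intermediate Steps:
k(L) = L**2
(k(666) - 49329)*(-172162 - 267912) = (666**2 - 49329)*(-172162 - 267912) = (443556 - 49329)*(-440074) = 394227*(-440074) = -173489052798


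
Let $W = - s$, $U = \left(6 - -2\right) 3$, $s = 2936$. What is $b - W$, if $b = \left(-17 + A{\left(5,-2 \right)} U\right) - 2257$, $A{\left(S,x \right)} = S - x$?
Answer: $830$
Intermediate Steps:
$U = 24$ ($U = \left(6 + 2\right) 3 = 8 \cdot 3 = 24$)
$W = -2936$ ($W = \left(-1\right) 2936 = -2936$)
$b = -2106$ ($b = \left(-17 + \left(5 - -2\right) 24\right) - 2257 = \left(-17 + \left(5 + 2\right) 24\right) - 2257 = \left(-17 + 7 \cdot 24\right) - 2257 = \left(-17 + 168\right) - 2257 = 151 - 2257 = -2106$)
$b - W = -2106 - -2936 = -2106 + 2936 = 830$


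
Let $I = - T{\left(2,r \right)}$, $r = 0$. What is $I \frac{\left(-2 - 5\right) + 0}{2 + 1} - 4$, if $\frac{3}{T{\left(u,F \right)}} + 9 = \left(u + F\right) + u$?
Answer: $- \frac{27}{5} \approx -5.4$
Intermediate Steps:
$T{\left(u,F \right)} = \frac{3}{-9 + F + 2 u}$ ($T{\left(u,F \right)} = \frac{3}{-9 + \left(\left(u + F\right) + u\right)} = \frac{3}{-9 + \left(\left(F + u\right) + u\right)} = \frac{3}{-9 + \left(F + 2 u\right)} = \frac{3}{-9 + F + 2 u}$)
$I = \frac{3}{5}$ ($I = - \frac{3}{-9 + 0 + 2 \cdot 2} = - \frac{3}{-9 + 0 + 4} = - \frac{3}{-5} = - \frac{3 \left(-1\right)}{5} = \left(-1\right) \left(- \frac{3}{5}\right) = \frac{3}{5} \approx 0.6$)
$I \frac{\left(-2 - 5\right) + 0}{2 + 1} - 4 = \frac{3 \frac{\left(-2 - 5\right) + 0}{2 + 1}}{5} - 4 = \frac{3 \frac{\left(-2 - 5\right) + 0}{3}}{5} - 4 = \frac{3 \left(-7 + 0\right) \frac{1}{3}}{5} - 4 = \frac{3 \left(\left(-7\right) \frac{1}{3}\right)}{5} - 4 = \frac{3}{5} \left(- \frac{7}{3}\right) - 4 = - \frac{7}{5} - 4 = - \frac{27}{5}$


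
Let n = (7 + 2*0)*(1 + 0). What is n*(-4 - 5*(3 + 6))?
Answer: -343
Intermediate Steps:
n = 7 (n = (7 + 0)*1 = 7*1 = 7)
n*(-4 - 5*(3 + 6)) = 7*(-4 - 5*(3 + 6)) = 7*(-4 - 5*9) = 7*(-4 - 45) = 7*(-49) = -343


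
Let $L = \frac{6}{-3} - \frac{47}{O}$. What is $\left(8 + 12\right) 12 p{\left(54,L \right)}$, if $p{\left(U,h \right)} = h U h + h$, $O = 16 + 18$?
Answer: $\frac{42614400}{289} \approx 1.4745 \cdot 10^{5}$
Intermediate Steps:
$O = 34$
$L = - \frac{115}{34}$ ($L = \frac{6}{-3} - \frac{47}{34} = 6 \left(- \frac{1}{3}\right) - \frac{47}{34} = -2 - \frac{47}{34} = - \frac{115}{34} \approx -3.3824$)
$p{\left(U,h \right)} = h + U h^{2}$ ($p{\left(U,h \right)} = U h h + h = U h^{2} + h = h + U h^{2}$)
$\left(8 + 12\right) 12 p{\left(54,L \right)} = \left(8 + 12\right) 12 \left(- \frac{115 \left(1 + 54 \left(- \frac{115}{34}\right)\right)}{34}\right) = 20 \cdot 12 \left(- \frac{115 \left(1 - \frac{3105}{17}\right)}{34}\right) = 240 \left(\left(- \frac{115}{34}\right) \left(- \frac{3088}{17}\right)\right) = 240 \cdot \frac{177560}{289} = \frac{42614400}{289}$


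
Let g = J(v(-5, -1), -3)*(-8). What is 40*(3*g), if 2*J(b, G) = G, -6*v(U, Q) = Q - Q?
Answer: 1440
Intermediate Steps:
v(U, Q) = 0 (v(U, Q) = -(Q - Q)/6 = -⅙*0 = 0)
J(b, G) = G/2
g = 12 (g = ((½)*(-3))*(-8) = -3/2*(-8) = 12)
40*(3*g) = 40*(3*12) = 40*36 = 1440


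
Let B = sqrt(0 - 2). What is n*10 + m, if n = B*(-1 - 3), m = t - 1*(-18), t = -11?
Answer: 7 - 40*I*sqrt(2) ≈ 7.0 - 56.569*I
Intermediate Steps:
m = 7 (m = -11 - 1*(-18) = -11 + 18 = 7)
B = I*sqrt(2) (B = sqrt(-2) = I*sqrt(2) ≈ 1.4142*I)
n = -4*I*sqrt(2) (n = (I*sqrt(2))*(-1 - 3) = (I*sqrt(2))*(-4) = -4*I*sqrt(2) ≈ -5.6569*I)
n*10 + m = -4*I*sqrt(2)*10 + 7 = -40*I*sqrt(2) + 7 = 7 - 40*I*sqrt(2)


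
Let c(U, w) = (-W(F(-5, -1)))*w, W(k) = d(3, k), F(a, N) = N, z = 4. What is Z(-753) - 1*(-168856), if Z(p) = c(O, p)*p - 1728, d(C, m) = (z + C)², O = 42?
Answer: -27616313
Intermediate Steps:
d(C, m) = (4 + C)²
W(k) = 49 (W(k) = (4 + 3)² = 7² = 49)
c(U, w) = -49*w (c(U, w) = (-1*49)*w = -49*w)
Z(p) = -1728 - 49*p² (Z(p) = (-49*p)*p - 1728 = -49*p² - 1728 = -1728 - 49*p²)
Z(-753) - 1*(-168856) = (-1728 - 49*(-753)²) - 1*(-168856) = (-1728 - 49*567009) + 168856 = (-1728 - 27783441) + 168856 = -27785169 + 168856 = -27616313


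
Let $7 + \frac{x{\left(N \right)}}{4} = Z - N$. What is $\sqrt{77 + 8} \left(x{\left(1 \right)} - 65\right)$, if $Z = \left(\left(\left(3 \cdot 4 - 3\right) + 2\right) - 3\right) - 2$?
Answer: $- 73 \sqrt{85} \approx -673.03$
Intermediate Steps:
$Z = 6$ ($Z = \left(\left(\left(12 - 3\right) + 2\right) - 3\right) - 2 = \left(\left(9 + 2\right) - 3\right) - 2 = \left(11 - 3\right) - 2 = 8 - 2 = 6$)
$x{\left(N \right)} = -4 - 4 N$ ($x{\left(N \right)} = -28 + 4 \left(6 - N\right) = -28 - \left(-24 + 4 N\right) = -4 - 4 N$)
$\sqrt{77 + 8} \left(x{\left(1 \right)} - 65\right) = \sqrt{77 + 8} \left(\left(-4 - 4\right) - 65\right) = \sqrt{85} \left(\left(-4 - 4\right) - 65\right) = \sqrt{85} \left(-8 - 65\right) = \sqrt{85} \left(-73\right) = - 73 \sqrt{85}$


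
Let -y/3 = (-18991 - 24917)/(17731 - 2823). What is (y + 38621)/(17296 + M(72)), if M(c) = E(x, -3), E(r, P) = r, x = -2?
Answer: 71986699/32227369 ≈ 2.2337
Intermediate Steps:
M(c) = -2
y = 32931/3727 (y = -3*(-18991 - 24917)/(17731 - 2823) = -(-131724)/14908 = -3*(-10977/3727) = 32931/3727 ≈ 8.8358)
(y + 38621)/(17296 + M(72)) = (32931/3727 + 38621)/(17296 - 2) = (143973398/3727)/17294 = (143973398/3727)*(1/17294) = 71986699/32227369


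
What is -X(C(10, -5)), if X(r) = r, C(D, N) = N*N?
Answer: -25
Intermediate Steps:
C(D, N) = N²
-X(C(10, -5)) = -1*(-5)² = -1*25 = -25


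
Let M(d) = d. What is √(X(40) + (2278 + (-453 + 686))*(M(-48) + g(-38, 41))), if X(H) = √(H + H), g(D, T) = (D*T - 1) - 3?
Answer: √(-4042710 + 4*√5) ≈ 2010.6*I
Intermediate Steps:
g(D, T) = -4 + D*T (g(D, T) = (-1 + D*T) - 3 = -4 + D*T)
X(H) = √2*√H (X(H) = √(2*H) = √2*√H)
√(X(40) + (2278 + (-453 + 686))*(M(-48) + g(-38, 41))) = √(√2*√40 + (2278 + (-453 + 686))*(-48 + (-4 - 38*41))) = √(√2*(2*√10) + (2278 + 233)*(-48 + (-4 - 1558))) = √(4*√5 + 2511*(-48 - 1562)) = √(4*√5 + 2511*(-1610)) = √(4*√5 - 4042710) = √(-4042710 + 4*√5)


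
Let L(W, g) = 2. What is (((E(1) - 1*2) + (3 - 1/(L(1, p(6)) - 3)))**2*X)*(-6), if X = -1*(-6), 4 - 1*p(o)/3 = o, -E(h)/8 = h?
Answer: -1296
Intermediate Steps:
E(h) = -8*h
p(o) = 12 - 3*o
X = 6
(((E(1) - 1*2) + (3 - 1/(L(1, p(6)) - 3)))**2*X)*(-6) = (((-8*1 - 1*2) + (3 - 1/(2 - 3)))**2*6)*(-6) = (((-8 - 2) + (3 - 1/(-1)))**2*6)*(-6) = ((-10 + (3 - 1*(-1)))**2*6)*(-6) = ((-10 + (3 + 1))**2*6)*(-6) = ((-10 + 4)**2*6)*(-6) = ((-6)**2*6)*(-6) = (36*6)*(-6) = 216*(-6) = -1296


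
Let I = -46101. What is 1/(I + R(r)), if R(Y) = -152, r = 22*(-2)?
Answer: -1/46253 ≈ -2.1620e-5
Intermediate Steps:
r = -44
1/(I + R(r)) = 1/(-46101 - 152) = 1/(-46253) = -1/46253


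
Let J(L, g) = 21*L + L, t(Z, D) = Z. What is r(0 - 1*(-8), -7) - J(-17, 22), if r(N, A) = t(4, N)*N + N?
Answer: 414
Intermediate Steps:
r(N, A) = 5*N (r(N, A) = 4*N + N = 5*N)
J(L, g) = 22*L
r(0 - 1*(-8), -7) - J(-17, 22) = 5*(0 - 1*(-8)) - 22*(-17) = 5*(0 + 8) - 1*(-374) = 5*8 + 374 = 40 + 374 = 414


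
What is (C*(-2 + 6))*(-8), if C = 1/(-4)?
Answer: 8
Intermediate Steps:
C = -1/4 ≈ -0.25000
(C*(-2 + 6))*(-8) = -(-2 + 6)/4*(-8) = -1/4*4*(-8) = -1*(-8) = 8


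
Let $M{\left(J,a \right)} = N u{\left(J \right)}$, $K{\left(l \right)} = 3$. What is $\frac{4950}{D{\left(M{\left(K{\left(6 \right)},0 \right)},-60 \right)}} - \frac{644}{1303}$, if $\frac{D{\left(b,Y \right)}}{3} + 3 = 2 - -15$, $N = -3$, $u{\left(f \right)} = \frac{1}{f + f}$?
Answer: $\frac{1070467}{9121} \approx 117.36$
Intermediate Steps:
$u{\left(f \right)} = \frac{1}{2 f}$
$M{\left(J,a \right)} = - \frac{3}{2 J}$ ($M{\left(J,a \right)} = - 3 \frac{1}{2 J} = - \frac{3}{2 J}$)
$D{\left(b,Y \right)} = 42$ ($D{\left(b,Y \right)} = -9 + 3 \left(2 - -15\right) = -9 + 3 \left(2 + 15\right) = -9 + 3 \cdot 17 = -9 + 51 = 42$)
$\frac{4950}{D{\left(M{\left(K{\left(6 \right)},0 \right)},-60 \right)}} - \frac{644}{1303} = \frac{4950}{42} - \frac{644}{1303} = 4950 \cdot \frac{1}{42} - \frac{644}{1303} = \frac{825}{7} - \frac{644}{1303} = \frac{1070467}{9121}$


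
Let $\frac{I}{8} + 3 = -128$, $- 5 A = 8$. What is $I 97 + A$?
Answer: $- \frac{508288}{5} \approx -1.0166 \cdot 10^{5}$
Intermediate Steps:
$A = - \frac{8}{5}$ ($A = \left(- \frac{1}{5}\right) 8 = - \frac{8}{5} \approx -1.6$)
$I = -1048$ ($I = -24 + 8 \left(-128\right) = -24 - 1024 = -1048$)
$I 97 + A = \left(-1048\right) 97 - \frac{8}{5} = -101656 - \frac{8}{5} = - \frac{508288}{5}$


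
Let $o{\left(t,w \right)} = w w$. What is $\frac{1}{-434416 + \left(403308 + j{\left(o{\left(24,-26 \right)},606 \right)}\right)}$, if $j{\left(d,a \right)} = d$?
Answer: $- \frac{1}{30432} \approx -3.286 \cdot 10^{-5}$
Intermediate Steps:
$o{\left(t,w \right)} = w^{2}$
$\frac{1}{-434416 + \left(403308 + j{\left(o{\left(24,-26 \right)},606 \right)}\right)} = \frac{1}{-434416 + \left(403308 + \left(-26\right)^{2}\right)} = \frac{1}{-434416 + \left(403308 + 676\right)} = \frac{1}{-434416 + 403984} = \frac{1}{-30432} = - \frac{1}{30432}$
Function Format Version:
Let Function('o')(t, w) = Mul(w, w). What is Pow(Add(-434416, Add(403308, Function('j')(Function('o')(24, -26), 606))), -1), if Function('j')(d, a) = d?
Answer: Rational(-1, 30432) ≈ -3.2860e-5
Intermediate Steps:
Function('o')(t, w) = Pow(w, 2)
Pow(Add(-434416, Add(403308, Function('j')(Function('o')(24, -26), 606))), -1) = Pow(Add(-434416, Add(403308, Pow(-26, 2))), -1) = Pow(Add(-434416, Add(403308, 676)), -1) = Pow(Add(-434416, 403984), -1) = Pow(-30432, -1) = Rational(-1, 30432)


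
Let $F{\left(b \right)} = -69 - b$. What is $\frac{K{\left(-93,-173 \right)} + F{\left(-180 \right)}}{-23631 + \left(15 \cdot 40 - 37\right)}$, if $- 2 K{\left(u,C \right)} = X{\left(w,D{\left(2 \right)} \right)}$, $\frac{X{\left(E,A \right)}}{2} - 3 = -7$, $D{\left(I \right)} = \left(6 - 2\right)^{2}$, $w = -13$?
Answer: $- \frac{115}{23068} \approx -0.0049853$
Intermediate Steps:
$D{\left(I \right)} = 16$ ($D{\left(I \right)} = 4^{2} = 16$)
$X{\left(E,A \right)} = -8$ ($X{\left(E,A \right)} = 6 + 2 \left(-7\right) = 6 - 14 = -8$)
$K{\left(u,C \right)} = 4$ ($K{\left(u,C \right)} = \left(- \frac{1}{2}\right) \left(-8\right) = 4$)
$\frac{K{\left(-93,-173 \right)} + F{\left(-180 \right)}}{-23631 + \left(15 \cdot 40 - 37\right)} = \frac{4 - -111}{-23631 + \left(15 \cdot 40 - 37\right)} = \frac{4 + \left(-69 + 180\right)}{-23631 + \left(600 - 37\right)} = \frac{4 + 111}{-23631 + 563} = \frac{115}{-23068} = 115 \left(- \frac{1}{23068}\right) = - \frac{115}{23068}$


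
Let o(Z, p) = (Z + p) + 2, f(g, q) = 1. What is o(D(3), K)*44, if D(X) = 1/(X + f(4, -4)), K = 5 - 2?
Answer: 231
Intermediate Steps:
K = 3
D(X) = 1/(1 + X) (D(X) = 1/(X + 1) = 1/(1 + X))
o(Z, p) = 2 + Z + p
o(D(3), K)*44 = (2 + 1/(1 + 3) + 3)*44 = (2 + 1/4 + 3)*44 = (21/4)*44 = 231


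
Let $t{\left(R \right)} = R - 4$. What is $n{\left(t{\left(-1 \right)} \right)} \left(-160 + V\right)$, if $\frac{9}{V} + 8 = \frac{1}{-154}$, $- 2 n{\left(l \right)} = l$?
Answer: $- \frac{55185}{137} \approx -402.81$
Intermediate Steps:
$t{\left(R \right)} = -4 + R$ ($t{\left(R \right)} = R - 4 = -4 + R$)
$n{\left(l \right)} = - \frac{l}{2}$
$V = - \frac{154}{137}$ ($V = \frac{9}{-8 + \frac{1}{-154}} = \frac{9}{-8 - \frac{1}{154}} = \frac{9}{- \frac{1233}{154}} = 9 \left(- \frac{154}{1233}\right) = - \frac{154}{137} \approx -1.1241$)
$n{\left(t{\left(-1 \right)} \right)} \left(-160 + V\right) = - \frac{-4 - 1}{2} \left(-160 - \frac{154}{137}\right) = \left(- \frac{1}{2}\right) \left(-5\right) \left(- \frac{22074}{137}\right) = \frac{5}{2} \left(- \frac{22074}{137}\right) = - \frac{55185}{137}$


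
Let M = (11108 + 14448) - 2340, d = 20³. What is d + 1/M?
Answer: 185728001/23216 ≈ 8000.0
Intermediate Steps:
d = 8000
M = 23216 (M = 25556 - 2340 = 23216)
d + 1/M = 8000 + 1/23216 = 185728001/23216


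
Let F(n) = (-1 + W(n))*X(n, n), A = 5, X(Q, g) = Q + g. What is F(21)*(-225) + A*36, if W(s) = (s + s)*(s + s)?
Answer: -16660170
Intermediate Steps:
W(s) = 4*s² (W(s) = (2*s)*(2*s) = 4*s²)
F(n) = 2*n*(-1 + 4*n²) (F(n) = (-1 + 4*n²)*(n + n) = (-1 + 4*n²)*(2*n) = 2*n*(-1 + 4*n²))
F(21)*(-225) + A*36 = (-2*21 + 8*21³)*(-225) + 5*36 = (-42 + 8*9261)*(-225) + 180 = (-42 + 74088)*(-225) + 180 = 74046*(-225) + 180 = -16660350 + 180 = -16660170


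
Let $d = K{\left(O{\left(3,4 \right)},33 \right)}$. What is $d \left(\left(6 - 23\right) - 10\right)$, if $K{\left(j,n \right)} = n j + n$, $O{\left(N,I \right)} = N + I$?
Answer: $-7128$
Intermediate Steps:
$O{\left(N,I \right)} = I + N$
$K{\left(j,n \right)} = n + j n$ ($K{\left(j,n \right)} = j n + n = n + j n$)
$d = 264$ ($d = 33 \left(1 + \left(4 + 3\right)\right) = 33 \left(1 + 7\right) = 33 \cdot 8 = 264$)
$d \left(\left(6 - 23\right) - 10\right) = 264 \left(\left(6 - 23\right) - 10\right) = 264 \left(-17 - 10\right) = 264 \left(-27\right) = -7128$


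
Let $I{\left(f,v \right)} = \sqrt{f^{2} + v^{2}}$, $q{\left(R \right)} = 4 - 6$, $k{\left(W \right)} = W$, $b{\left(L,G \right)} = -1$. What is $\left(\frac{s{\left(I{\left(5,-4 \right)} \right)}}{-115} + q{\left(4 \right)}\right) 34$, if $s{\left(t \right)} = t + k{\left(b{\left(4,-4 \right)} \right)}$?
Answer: $- \frac{7786}{115} - \frac{34 \sqrt{41}}{115} \approx -69.597$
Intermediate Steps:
$q{\left(R \right)} = -2$ ($q{\left(R \right)} = 4 - 6 = -2$)
$s{\left(t \right)} = -1 + t$ ($s{\left(t \right)} = t - 1 = -1 + t$)
$\left(\frac{s{\left(I{\left(5,-4 \right)} \right)}}{-115} + q{\left(4 \right)}\right) 34 = \left(\frac{-1 + \sqrt{5^{2} + \left(-4\right)^{2}}}{-115} - 2\right) 34 = \left(\left(-1 + \sqrt{25 + 16}\right) \left(- \frac{1}{115}\right) - 2\right) 34 = \left(\left(-1 + \sqrt{41}\right) \left(- \frac{1}{115}\right) - 2\right) 34 = \left(\left(\frac{1}{115} - \frac{\sqrt{41}}{115}\right) - 2\right) 34 = \left(- \frac{229}{115} - \frac{\sqrt{41}}{115}\right) 34 = - \frac{7786}{115} - \frac{34 \sqrt{41}}{115}$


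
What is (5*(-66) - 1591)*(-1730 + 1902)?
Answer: -330412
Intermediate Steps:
(5*(-66) - 1591)*(-1730 + 1902) = (-330 - 1591)*172 = -1921*172 = -330412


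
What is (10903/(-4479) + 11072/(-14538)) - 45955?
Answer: -498766697452/10852617 ≈ -45958.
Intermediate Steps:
(10903/(-4479) + 11072/(-14538)) - 45955 = (10903*(-1/4479) + 11072*(-1/14538)) - 45955 = (-10903/4479 - 5536/7269) - 45955 = -34683217/10852617 - 45955 = -498766697452/10852617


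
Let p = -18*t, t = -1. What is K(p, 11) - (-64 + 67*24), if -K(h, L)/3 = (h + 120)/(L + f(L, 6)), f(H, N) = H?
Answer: -17191/11 ≈ -1562.8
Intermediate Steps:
p = 18 (p = -18*(-1) = 18)
K(h, L) = -3*(120 + h)/(2*L) (K(h, L) = -3*(h + 120)/(L + L) = -3*(120 + h)/(2*L))
K(p, 11) - (-64 + 67*24) = (3/2)*(-120 - 1*18)/11 - (-64 + 67*24) = (3/2)*(1/11)*(-120 - 18) - (-64 + 1608) = (3/2)*(1/11)*(-138) - 1*1544 = -207/11 - 1544 = -17191/11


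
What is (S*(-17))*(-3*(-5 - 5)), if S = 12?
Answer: -6120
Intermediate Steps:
(S*(-17))*(-3*(-5 - 5)) = (12*(-17))*(-3*(-5 - 5)) = -(-612)*(-10) = -204*30 = -6120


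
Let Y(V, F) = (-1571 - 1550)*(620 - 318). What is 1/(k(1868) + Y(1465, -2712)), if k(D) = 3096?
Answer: -1/939446 ≈ -1.0645e-6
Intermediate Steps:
Y(V, F) = -942542 (Y(V, F) = -3121*302 = -942542)
1/(k(1868) + Y(1465, -2712)) = 1/(3096 - 942542) = 1/(-939446) = -1/939446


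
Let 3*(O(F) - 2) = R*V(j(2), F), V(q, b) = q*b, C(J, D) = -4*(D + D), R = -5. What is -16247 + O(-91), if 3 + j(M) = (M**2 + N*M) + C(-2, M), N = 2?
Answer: -53740/3 ≈ -17913.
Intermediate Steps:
C(J, D) = -8*D
j(M) = -3 + M**2 - 6*M (j(M) = -3 + ((M**2 + 2*M) - 8*M) = -3 + (M**2 - 6*M) = -3 + M**2 - 6*M)
V(q, b) = b*q
O(F) = 2 + 55*F/3 (O(F) = 2 + (-5*F*(-3 + 2**2 - 6*2))/3 = 2 + (-5*F*(-3 + 4 - 12))/3 = 2 + (-5*F*(-11))/3 = 2 + (-(-55)*F)/3 = 2 + (55*F)/3 = 2 + 55*F/3)
-16247 + O(-91) = -16247 + (2 + (55/3)*(-91)) = -16247 + (2 - 5005/3) = -16247 - 4999/3 = -53740/3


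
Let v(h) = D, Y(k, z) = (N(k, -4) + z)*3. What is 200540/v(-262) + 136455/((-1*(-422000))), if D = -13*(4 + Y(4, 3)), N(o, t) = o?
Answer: -676668257/1097200 ≈ -616.72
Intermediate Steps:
Y(k, z) = 3*k + 3*z (Y(k, z) = (k + z)*3 = 3*k + 3*z)
D = -325 (D = -13*(4 + (3*4 + 3*3)) = -13*(4 + (12 + 9)) = -13*(4 + 21) = -13*25 = -325)
v(h) = -325
200540/v(-262) + 136455/((-1*(-422000))) = 200540/(-325) + 136455/((-1*(-422000))) = 200540*(-1/325) + 136455/422000 = -40108/65 + 136455*(1/422000) = -40108/65 + 27291/84400 = -676668257/1097200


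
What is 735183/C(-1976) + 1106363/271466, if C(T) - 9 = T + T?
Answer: -195214798969/1070390438 ≈ -182.38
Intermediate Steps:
C(T) = 9 + 2*T (C(T) = 9 + (T + T) = 9 + 2*T)
735183/C(-1976) + 1106363/271466 = 735183/(9 + 2*(-1976)) + 1106363/271466 = 735183/(9 - 3952) + 1106363*(1/271466) = 735183/(-3943) + 1106363/271466 = 735183*(-1/3943) + 1106363/271466 = -735183/3943 + 1106363/271466 = -195214798969/1070390438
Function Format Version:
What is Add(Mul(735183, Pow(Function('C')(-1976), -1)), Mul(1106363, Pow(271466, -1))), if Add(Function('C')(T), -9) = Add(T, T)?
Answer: Rational(-195214798969, 1070390438) ≈ -182.38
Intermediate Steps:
Function('C')(T) = Add(9, Mul(2, T)) (Function('C')(T) = Add(9, Add(T, T)) = Add(9, Mul(2, T)))
Add(Mul(735183, Pow(Function('C')(-1976), -1)), Mul(1106363, Pow(271466, -1))) = Add(Mul(735183, Pow(Add(9, Mul(2, -1976)), -1)), Mul(1106363, Pow(271466, -1))) = Add(Mul(735183, Pow(Add(9, -3952), -1)), Mul(1106363, Rational(1, 271466))) = Add(Mul(735183, Pow(-3943, -1)), Rational(1106363, 271466)) = Add(Mul(735183, Rational(-1, 3943)), Rational(1106363, 271466)) = Add(Rational(-735183, 3943), Rational(1106363, 271466)) = Rational(-195214798969, 1070390438)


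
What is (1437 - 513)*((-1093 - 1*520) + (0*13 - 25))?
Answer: -1513512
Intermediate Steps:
(1437 - 513)*((-1093 - 1*520) + (0*13 - 25)) = 924*((-1093 - 520) + (0 - 25)) = 924*(-1613 - 25) = 924*(-1638) = -1513512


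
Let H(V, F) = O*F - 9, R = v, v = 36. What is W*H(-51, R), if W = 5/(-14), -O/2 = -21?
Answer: -7515/14 ≈ -536.79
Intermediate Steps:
O = 42 (O = -2*(-21) = 42)
R = 36
W = -5/14 (W = 5*(-1/14) = -5/14 ≈ -0.35714)
H(V, F) = -9 + 42*F (H(V, F) = 42*F - 9 = -9 + 42*F)
W*H(-51, R) = -5*(-9 + 42*36)/14 = -5*(-9 + 1512)/14 = -5/14*1503 = -7515/14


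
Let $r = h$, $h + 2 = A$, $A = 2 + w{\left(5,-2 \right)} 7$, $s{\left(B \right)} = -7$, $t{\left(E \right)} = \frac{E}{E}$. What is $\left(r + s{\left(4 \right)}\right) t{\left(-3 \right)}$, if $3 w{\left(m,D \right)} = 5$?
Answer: $\frac{14}{3} \approx 4.6667$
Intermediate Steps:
$w{\left(m,D \right)} = \frac{5}{3}$ ($w{\left(m,D \right)} = \frac{1}{3} \cdot 5 = \frac{5}{3}$)
$t{\left(E \right)} = 1$
$A = \frac{41}{3}$ ($A = 2 + \frac{5}{3} \cdot 7 = 2 + \frac{35}{3} = \frac{41}{3} \approx 13.667$)
$h = \frac{35}{3}$ ($h = -2 + \frac{41}{3} = \frac{35}{3} \approx 11.667$)
$r = \frac{35}{3} \approx 11.667$
$\left(r + s{\left(4 \right)}\right) t{\left(-3 \right)} = \left(\frac{35}{3} - 7\right) 1 = \frac{14}{3} \cdot 1 = \frac{14}{3}$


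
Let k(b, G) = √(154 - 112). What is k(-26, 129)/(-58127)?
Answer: -√42/58127 ≈ -0.00011149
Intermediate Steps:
k(b, G) = √42
k(-26, 129)/(-58127) = √42/(-58127) = √42*(-1/58127) = -√42/58127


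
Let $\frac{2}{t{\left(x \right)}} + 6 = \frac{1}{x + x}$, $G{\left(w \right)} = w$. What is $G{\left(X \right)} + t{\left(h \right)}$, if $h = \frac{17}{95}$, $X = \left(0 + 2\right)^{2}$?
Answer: $\frac{368}{109} \approx 3.3761$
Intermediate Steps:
$X = 4$ ($X = 2^{2} = 4$)
$h = \frac{17}{95}$ ($h = 17 \cdot \frac{1}{95} = \frac{17}{95} \approx 0.17895$)
$t{\left(x \right)} = \frac{2}{-6 + \frac{1}{2 x}}$ ($t{\left(x \right)} = \frac{2}{-6 + \frac{1}{x + x}} = \frac{2}{-6 + \frac{1}{2 x}}$)
$G{\left(X \right)} + t{\left(h \right)} = 4 - \frac{68}{95 \left(-1 + 12 \cdot \frac{17}{95}\right)} = 4 - \frac{68}{95 \left(-1 + \frac{204}{95}\right)} = 4 - \frac{68}{95 \cdot \frac{109}{95}} = 4 - \frac{68}{95} \cdot \frac{95}{109} = 4 - \frac{68}{109} = \frac{368}{109}$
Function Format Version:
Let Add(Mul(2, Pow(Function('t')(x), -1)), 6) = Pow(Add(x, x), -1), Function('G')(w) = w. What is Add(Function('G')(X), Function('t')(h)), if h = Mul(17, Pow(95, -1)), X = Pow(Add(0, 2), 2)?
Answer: Rational(368, 109) ≈ 3.3761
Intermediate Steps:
X = 4 (X = Pow(2, 2) = 4)
h = Rational(17, 95) (h = Mul(17, Rational(1, 95)) = Rational(17, 95) ≈ 0.17895)
Function('t')(x) = Mul(2, Pow(Add(-6, Mul(Rational(1, 2), Pow(x, -1))), -1)) (Function('t')(x) = Mul(2, Pow(Add(-6, Pow(Add(x, x), -1)), -1)) = Mul(2, Pow(Add(-6, Pow(Mul(2, x), -1)), -1)) = Mul(2, Pow(Add(-6, Mul(Rational(1, 2), Pow(x, -1))), -1)))
Add(Function('G')(X), Function('t')(h)) = Add(4, Mul(-4, Rational(17, 95), Pow(Add(-1, Mul(12, Rational(17, 95))), -1))) = Add(4, Mul(-4, Rational(17, 95), Pow(Add(-1, Rational(204, 95)), -1))) = Add(4, Mul(-4, Rational(17, 95), Pow(Rational(109, 95), -1))) = Add(4, Mul(-4, Rational(17, 95), Rational(95, 109))) = Add(4, Rational(-68, 109)) = Rational(368, 109)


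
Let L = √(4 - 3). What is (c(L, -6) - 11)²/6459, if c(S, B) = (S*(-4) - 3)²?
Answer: 1444/6459 ≈ 0.22356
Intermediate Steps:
L = 1 (L = √1 = 1)
c(S, B) = (-3 - 4*S)² (c(S, B) = (-4*S - 3)² = (-3 - 4*S)²)
(c(L, -6) - 11)²/6459 = ((3 + 4*1)² - 11)²/6459 = ((3 + 4)² - 11)²*(1/6459) = (7² - 11)²*(1/6459) = (49 - 11)²*(1/6459) = 38²*(1/6459) = 1444*(1/6459) = 1444/6459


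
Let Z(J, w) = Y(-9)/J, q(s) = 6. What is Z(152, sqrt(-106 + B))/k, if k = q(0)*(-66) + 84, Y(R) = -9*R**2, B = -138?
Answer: 243/15808 ≈ 0.015372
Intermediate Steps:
k = -312 (k = 6*(-66) + 84 = -396 + 84 = -312)
Z(J, w) = -729/J (Z(J, w) = (-9*(-9)**2)/J = (-9*81)/J = -729/J)
Z(152, sqrt(-106 + B))/k = -729/152/(-312) = -729*1/152*(-1/312) = -729/152*(-1/312) = 243/15808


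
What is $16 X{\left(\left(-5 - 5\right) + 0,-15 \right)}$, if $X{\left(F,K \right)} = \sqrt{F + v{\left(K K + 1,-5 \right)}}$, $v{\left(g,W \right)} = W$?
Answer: $16 i \sqrt{15} \approx 61.968 i$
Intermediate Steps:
$X{\left(F,K \right)} = \sqrt{-5 + F}$ ($X{\left(F,K \right)} = \sqrt{F - 5} = \sqrt{-5 + F}$)
$16 X{\left(\left(-5 - 5\right) + 0,-15 \right)} = 16 \sqrt{-5 + \left(\left(-5 - 5\right) + 0\right)} = 16 \sqrt{-5 + \left(-10 + 0\right)} = 16 \sqrt{-5 - 10} = 16 \sqrt{-15} = 16 i \sqrt{15}$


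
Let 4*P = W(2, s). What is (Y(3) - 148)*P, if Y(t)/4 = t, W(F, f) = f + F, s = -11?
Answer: 306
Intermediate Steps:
W(F, f) = F + f
P = -9/4 (P = (2 - 11)/4 = (¼)*(-9) = -9/4 ≈ -2.2500)
Y(t) = 4*t
(Y(3) - 148)*P = (4*3 - 148)*(-9/4) = (12 - 148)*(-9/4) = -136*(-9/4) = 306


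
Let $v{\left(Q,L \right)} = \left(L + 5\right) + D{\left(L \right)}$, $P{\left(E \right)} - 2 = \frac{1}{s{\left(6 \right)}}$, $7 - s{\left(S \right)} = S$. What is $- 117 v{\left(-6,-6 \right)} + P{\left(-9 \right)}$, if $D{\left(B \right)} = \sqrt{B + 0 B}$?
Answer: $120 - 117 i \sqrt{6} \approx 120.0 - 286.59 i$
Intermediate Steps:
$D{\left(B \right)} = \sqrt{B}$ ($D{\left(B \right)} = \sqrt{B + 0} = \sqrt{B}$)
$s{\left(S \right)} = 7 - S$
$P{\left(E \right)} = 3$ ($P{\left(E \right)} = 2 + \frac{1}{7 - 6} = 2 + 1^{-1} = 2 + 1 = 3$)
$v{\left(Q,L \right)} = 5 + L + \sqrt{L}$ ($v{\left(Q,L \right)} = \left(L + 5\right) + \sqrt{L} = \left(5 + L\right) + \sqrt{L} = 5 + L + \sqrt{L}$)
$- 117 v{\left(-6,-6 \right)} + P{\left(-9 \right)} = - 117 \left(5 - 6 + \sqrt{-6}\right) + 3 = - 117 \left(5 - 6 + i \sqrt{6}\right) + 3 = - 117 \left(-1 + i \sqrt{6}\right) + 3 = \left(117 - 117 i \sqrt{6}\right) + 3 = 120 - 117 i \sqrt{6}$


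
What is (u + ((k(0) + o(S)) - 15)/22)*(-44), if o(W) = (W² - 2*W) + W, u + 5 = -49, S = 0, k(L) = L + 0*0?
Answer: 2406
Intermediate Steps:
k(L) = L (k(L) = L + 0 = L)
u = -54 (u = -5 - 49 = -54)
o(W) = W² - W
(u + ((k(0) + o(S)) - 15)/22)*(-44) = (-54 + ((0 + 0*(-1 + 0)) - 15)/22)*(-44) = (-54 + ((0 + 0*(-1)) - 15)*(1/22))*(-44) = (-54 + ((0 + 0) - 15)*(1/22))*(-44) = (-54 + (0 - 15)*(1/22))*(-44) = (-54 - 15*1/22)*(-44) = (-54 - 15/22)*(-44) = -1203/22*(-44) = 2406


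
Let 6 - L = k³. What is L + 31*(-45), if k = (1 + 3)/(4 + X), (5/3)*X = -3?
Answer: -1856759/1331 ≈ -1395.0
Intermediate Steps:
X = -9/5 (X = (⅗)*(-3) = -9/5 ≈ -1.8000)
k = 20/11 (k = (1 + 3)/(4 - 9/5) = 4/(11/5) = 4*(5/11) = 20/11 ≈ 1.8182)
L = -14/1331 (L = 6 - (20/11)³ = 6 - 1*8000/1331 = 6 - 8000/1331 = -14/1331 ≈ -0.010518)
L + 31*(-45) = -14/1331 + 31*(-45) = -14/1331 - 1395 = -1856759/1331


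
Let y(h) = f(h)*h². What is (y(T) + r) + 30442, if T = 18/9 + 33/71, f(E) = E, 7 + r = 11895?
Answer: 15155732005/357911 ≈ 42345.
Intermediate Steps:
r = 11888 (r = -7 + 11895 = 11888)
T = 175/71 (T = 18*(⅑) + 33*(1/71) = 2 + 33/71 = 175/71 ≈ 2.4648)
y(h) = h³ (y(h) = h*h² = h³)
(y(T) + r) + 30442 = ((175/71)³ + 11888) + 30442 = (5359375/357911 + 11888) + 30442 = 4260205343/357911 + 30442 = 15155732005/357911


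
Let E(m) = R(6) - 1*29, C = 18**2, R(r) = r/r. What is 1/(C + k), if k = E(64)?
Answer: 1/296 ≈ 0.0033784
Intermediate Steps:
R(r) = 1
C = 324
E(m) = -28 (E(m) = 1 - 1*29 = 1 - 29 = -28)
k = -28
1/(C + k) = 1/(324 - 28) = 1/296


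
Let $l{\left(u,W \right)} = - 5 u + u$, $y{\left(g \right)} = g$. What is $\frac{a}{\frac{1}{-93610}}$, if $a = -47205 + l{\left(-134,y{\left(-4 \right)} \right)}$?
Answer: $4368685090$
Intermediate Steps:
$l{\left(u,W \right)} = - 4 u$
$a = -46669$ ($a = -47205 - -536 = -47205 + 536 = -46669$)
$\frac{a}{\frac{1}{-93610}} = - \frac{46669}{\frac{1}{-93610}} = - \frac{46669}{- \frac{1}{93610}} = \left(-46669\right) \left(-93610\right) = 4368685090$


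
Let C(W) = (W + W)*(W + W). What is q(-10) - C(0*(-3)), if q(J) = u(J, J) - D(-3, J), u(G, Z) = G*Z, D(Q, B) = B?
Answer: 110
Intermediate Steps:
C(W) = 4*W**2 (C(W) = (2*W)*(2*W) = 4*W**2)
q(J) = J**2 - J (q(J) = J*J - J = J**2 - J)
q(-10) - C(0*(-3)) = -10*(-1 - 10) - 4*(0*(-3))**2 = -10*(-11) - 4*0**2 = 110 - 4*0 = 110 - 1*0 = 110 + 0 = 110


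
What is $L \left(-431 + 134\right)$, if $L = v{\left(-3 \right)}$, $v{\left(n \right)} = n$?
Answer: $891$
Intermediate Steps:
$L = -3$
$L \left(-431 + 134\right) = - 3 \left(-431 + 134\right) = \left(-3\right) \left(-297\right) = 891$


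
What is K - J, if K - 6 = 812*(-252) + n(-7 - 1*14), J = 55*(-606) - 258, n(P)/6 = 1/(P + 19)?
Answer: -171033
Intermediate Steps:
n(P) = 6/(19 + P) (n(P) = 6/(P + 19) = 6/(19 + P))
J = -33588 (J = -33330 - 258 = -33588)
K = -204621 (K = 6 + (812*(-252) + 6/(19 + (-7 - 1*14))) = 6 + (-204624 + 6/(19 + (-7 - 14))) = 6 + (-204624 + 6/(19 - 21)) = 6 + (-204624 + 6/(-2)) = 6 + (-204624 + 6*(-½)) = 6 + (-204624 - 3) = 6 - 204627 = -204621)
K - J = -204621 - 1*(-33588) = -204621 + 33588 = -171033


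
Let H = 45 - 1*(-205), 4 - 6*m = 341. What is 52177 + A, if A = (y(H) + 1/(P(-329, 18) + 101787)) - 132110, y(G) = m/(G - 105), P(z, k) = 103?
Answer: -354281958398/4432215 ≈ -79933.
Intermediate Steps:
m = -337/6 (m = ⅔ - ⅙*341 = ⅔ - 341/6 = -337/6 ≈ -56.167)
H = 250 (H = 45 + 205 = 250)
y(G) = -337/(6*(-105 + G)) (y(G) = -337/(6*(G - 105)) = -337/(6*(-105 + G)))
A = -585541640453/4432215 (A = (-337/(-630 + 6*250) + 1/(103 + 101787)) - 132110 = (-337/(-630 + 1500) + 1/101890) - 132110 = (-337/870 + 1/101890) - 132110 = -1716803/4432215 - 132110 = -585541640453/4432215 ≈ -1.3211e+5)
52177 + A = 52177 - 585541640453/4432215 = -354281958398/4432215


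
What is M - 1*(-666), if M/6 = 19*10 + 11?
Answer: 1872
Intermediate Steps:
M = 1206 (M = 6*(19*10 + 11) = 6*(190 + 11) = 6*201 = 1206)
M - 1*(-666) = 1206 - 1*(-666) = 1206 + 666 = 1872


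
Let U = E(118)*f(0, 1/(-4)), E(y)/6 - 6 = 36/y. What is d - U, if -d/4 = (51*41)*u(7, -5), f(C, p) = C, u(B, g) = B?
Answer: -58548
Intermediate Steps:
E(y) = 36 + 216/y (E(y) = 36 + 6*(36/y) = 36 + 216/y)
d = -58548 (d = -4*51*41*7 = -8364*7 = -4*14637 = -58548)
U = 0 (U = (36 + 216/118)*0 = (36 + 216*(1/118))*0 = (36 + 108/59)*0 = (2232/59)*0 = 0)
d - U = -58548 - 1*0 = -58548 + 0 = -58548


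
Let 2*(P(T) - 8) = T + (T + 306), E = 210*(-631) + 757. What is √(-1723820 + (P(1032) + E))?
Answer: 2*I*√463595 ≈ 1361.8*I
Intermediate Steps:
E = -131753 (E = -132510 + 757 = -131753)
P(T) = 161 + T (P(T) = 8 + (T + (T + 306))/2 = 8 + (T + (306 + T))/2 = 8 + (306 + 2*T)/2 = 8 + (153 + T) = 161 + T)
√(-1723820 + (P(1032) + E)) = √(-1723820 + ((161 + 1032) - 131753)) = √(-1723820 + (1193 - 131753)) = √(-1723820 - 130560) = √(-1854380) = 2*I*√463595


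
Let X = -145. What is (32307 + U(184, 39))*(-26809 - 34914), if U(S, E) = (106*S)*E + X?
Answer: -48935105414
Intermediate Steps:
U(S, E) = -145 + 106*E*S (U(S, E) = (106*S)*E - 145 = 106*E*S - 145 = -145 + 106*E*S)
(32307 + U(184, 39))*(-26809 - 34914) = (32307 + (-145 + 106*39*184))*(-26809 - 34914) = (32307 + (-145 + 760656))*(-61723) = (32307 + 760511)*(-61723) = 792818*(-61723) = -48935105414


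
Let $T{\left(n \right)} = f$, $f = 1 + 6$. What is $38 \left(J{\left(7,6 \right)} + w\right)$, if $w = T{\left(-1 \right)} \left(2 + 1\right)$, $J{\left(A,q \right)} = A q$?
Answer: $2394$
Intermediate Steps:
$f = 7$
$T{\left(n \right)} = 7$
$w = 21$ ($w = 7 \left(2 + 1\right) = 7 \cdot 3 = 21$)
$38 \left(J{\left(7,6 \right)} + w\right) = 38 \left(7 \cdot 6 + 21\right) = 38 \left(42 + 21\right) = 38 \cdot 63 = 2394$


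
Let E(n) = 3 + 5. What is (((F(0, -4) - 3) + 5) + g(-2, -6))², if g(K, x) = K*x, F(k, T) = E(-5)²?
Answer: 6084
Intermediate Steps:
E(n) = 8
F(k, T) = 64 (F(k, T) = 8² = 64)
(((F(0, -4) - 3) + 5) + g(-2, -6))² = (((64 - 3) + 5) - 2*(-6))² = ((61 + 5) + 12)² = (66 + 12)² = 78² = 6084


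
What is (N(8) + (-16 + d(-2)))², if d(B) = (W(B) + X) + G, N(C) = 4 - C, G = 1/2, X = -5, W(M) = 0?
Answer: 2401/4 ≈ 600.25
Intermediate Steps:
G = ½ ≈ 0.50000
d(B) = -9/2 (d(B) = (0 - 5) + ½ = -5 + ½ = -9/2)
(N(8) + (-16 + d(-2)))² = ((4 - 1*8) + (-16 - 9/2))² = ((4 - 8) - 41/2)² = (-4 - 41/2)² = (-49/2)² = 2401/4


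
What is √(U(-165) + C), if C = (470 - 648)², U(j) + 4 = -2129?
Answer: √29551 ≈ 171.90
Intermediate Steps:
U(j) = -2133 (U(j) = -4 - 2129 = -2133)
C = 31684 (C = (-178)² = 31684)
√(U(-165) + C) = √(-2133 + 31684) = √29551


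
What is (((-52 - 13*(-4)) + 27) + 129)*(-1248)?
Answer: -194688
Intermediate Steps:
(((-52 - 13*(-4)) + 27) + 129)*(-1248) = (((-52 - 1*(-52)) + 27) + 129)*(-1248) = (((-52 + 52) + 27) + 129)*(-1248) = ((0 + 27) + 129)*(-1248) = (27 + 129)*(-1248) = 156*(-1248) = -194688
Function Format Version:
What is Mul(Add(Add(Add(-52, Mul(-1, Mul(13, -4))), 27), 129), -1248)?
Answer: -194688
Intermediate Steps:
Mul(Add(Add(Add(-52, Mul(-1, Mul(13, -4))), 27), 129), -1248) = Mul(Add(Add(Add(-52, Mul(-1, -52)), 27), 129), -1248) = Mul(Add(Add(Add(-52, 52), 27), 129), -1248) = Mul(Add(Add(0, 27), 129), -1248) = Mul(Add(27, 129), -1248) = Mul(156, -1248) = -194688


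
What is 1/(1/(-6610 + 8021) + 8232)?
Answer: 1411/11615353 ≈ 0.00012148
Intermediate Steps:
1/(1/(-6610 + 8021) + 8232) = 1/(1/1411 + 8232) = 1/(11615353/1411) = 1411/11615353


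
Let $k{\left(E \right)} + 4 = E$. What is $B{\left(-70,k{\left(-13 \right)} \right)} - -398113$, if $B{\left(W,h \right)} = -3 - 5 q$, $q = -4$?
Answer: $398130$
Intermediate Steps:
$k{\left(E \right)} = -4 + E$
$B{\left(W,h \right)} = 17$ ($B{\left(W,h \right)} = -3 - -20 = -3 + 20 = 17$)
$B{\left(-70,k{\left(-13 \right)} \right)} - -398113 = 17 - -398113 = 17 + 398113 = 398130$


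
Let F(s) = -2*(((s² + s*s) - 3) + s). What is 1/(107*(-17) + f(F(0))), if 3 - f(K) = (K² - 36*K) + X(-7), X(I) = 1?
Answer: -1/1637 ≈ -0.00061087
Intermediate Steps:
F(s) = 6 - 4*s² - 2*s (F(s) = -2*(((s² + s²) - 3) + s) = -2*((2*s² - 3) + s) = -2*((-3 + 2*s²) + s) = -2*(-3 + s + 2*s²) = 6 - 4*s² - 2*s)
f(K) = 2 - K² + 36*K (f(K) = 3 - ((K² - 36*K) + 1) = 3 - (1 + K² - 36*K) = 3 + (-1 - K² + 36*K) = 2 - K² + 36*K)
1/(107*(-17) + f(F(0))) = 1/(107*(-17) + (2 - (6 - 4*0² - 2*0)² + 36*(6 - 4*0² - 2*0))) = 1/(-1819 + (2 - (6 - 4*0 + 0)² + 36*(6 - 4*0 + 0))) = 1/(-1819 + (2 - (6 + 0 + 0)² + 36*(6 + 0 + 0))) = 1/(-1819 + (2 - 1*6² + 36*6)) = 1/(-1819 + (2 - 1*36 + 216)) = 1/(-1819 + (2 - 36 + 216)) = 1/(-1819 + 182) = 1/(-1637) = -1/1637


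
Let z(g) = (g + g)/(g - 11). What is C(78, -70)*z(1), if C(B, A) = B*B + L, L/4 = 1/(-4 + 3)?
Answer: -1216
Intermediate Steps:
L = -4 (L = 4/(-4 + 3) = 4/(-1) = 4*(-1) = -4)
C(B, A) = -4 + B² (C(B, A) = B*B - 4 = B² - 4 = -4 + B²)
z(g) = 2*g/(-11 + g) (z(g) = (2*g)/(-11 + g) = 2*g/(-11 + g))
C(78, -70)*z(1) = (-4 + 78²)*(2*1/(-11 + 1)) = (-4 + 6084)*(2*1/(-10)) = 6080*(2*1*(-⅒)) = 6080*(-⅕) = -1216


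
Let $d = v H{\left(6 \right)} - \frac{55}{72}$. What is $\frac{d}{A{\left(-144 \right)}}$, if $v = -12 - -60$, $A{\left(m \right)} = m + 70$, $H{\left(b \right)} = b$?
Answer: $- \frac{20681}{5328} \approx -3.8816$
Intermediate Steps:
$A{\left(m \right)} = 70 + m$
$v = 48$ ($v = -12 + 60 = 48$)
$d = \frac{20681}{72}$ ($d = 48 \cdot 6 - \frac{55}{72} = 288 - \frac{55}{72} = \frac{20681}{72} \approx 287.24$)
$\frac{d}{A{\left(-144 \right)}} = \frac{20681}{72 \left(70 - 144\right)} = \frac{20681}{72 \left(-74\right)} = \frac{20681}{72} \left(- \frac{1}{74}\right) = - \frac{20681}{5328}$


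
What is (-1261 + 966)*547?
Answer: -161365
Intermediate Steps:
(-1261 + 966)*547 = -295*547 = -161365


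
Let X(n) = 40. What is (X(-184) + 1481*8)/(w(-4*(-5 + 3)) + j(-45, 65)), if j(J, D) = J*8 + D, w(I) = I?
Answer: -11888/287 ≈ -41.422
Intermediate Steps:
j(J, D) = D + 8*J (j(J, D) = 8*J + D = D + 8*J)
(X(-184) + 1481*8)/(w(-4*(-5 + 3)) + j(-45, 65)) = (40 + 1481*8)/(-4*(-5 + 3) + (65 + 8*(-45))) = (40 + 11848)/(-4*(-2) + (65 - 360)) = 11888/(8 - 295) = 11888/(-287) = 11888*(-1/287) = -11888/287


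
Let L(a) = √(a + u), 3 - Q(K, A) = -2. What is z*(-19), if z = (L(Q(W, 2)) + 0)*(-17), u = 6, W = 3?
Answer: 323*√11 ≈ 1071.3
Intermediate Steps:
Q(K, A) = 5 (Q(K, A) = 3 - 1*(-2) = 3 + 2 = 5)
L(a) = √(6 + a) (L(a) = √(a + 6) = √(6 + a))
z = -17*√11 (z = (√(6 + 5) + 0)*(-17) = (√11 + 0)*(-17) = √11*(-17) = -17*√11 ≈ -56.383)
z*(-19) = -17*√11*(-19) = 323*√11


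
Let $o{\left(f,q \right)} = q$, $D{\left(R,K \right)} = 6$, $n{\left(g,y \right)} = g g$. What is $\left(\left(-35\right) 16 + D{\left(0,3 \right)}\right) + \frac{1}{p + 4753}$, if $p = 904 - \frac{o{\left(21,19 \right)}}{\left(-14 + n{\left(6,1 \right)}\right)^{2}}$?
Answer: $- \frac{1516834342}{2737969} \approx -554.0$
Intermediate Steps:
$n{\left(g,y \right)} = g^{2}$
$p = \frac{437517}{484}$ ($p = 904 - \frac{19}{\left(-14 + 6^{2}\right)^{2}} = 904 - \frac{19}{\left(-14 + 36\right)^{2}} = 904 - \frac{19}{22^{2}} = 904 - \frac{19}{484} = \frac{437517}{484} \approx 903.96$)
$\left(\left(-35\right) 16 + D{\left(0,3 \right)}\right) + \frac{1}{p + 4753} = \left(\left(-35\right) 16 + 6\right) + \frac{1}{\frac{437517}{484} + 4753} = \left(-560 + 6\right) + \frac{1}{\frac{2737969}{484}} = -554 + \frac{484}{2737969} = - \frac{1516834342}{2737969}$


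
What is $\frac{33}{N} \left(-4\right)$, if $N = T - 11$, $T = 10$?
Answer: $132$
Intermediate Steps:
$N = -1$ ($N = 10 - 11 = -1$)
$\frac{33}{N} \left(-4\right) = \frac{33}{-1} \left(-4\right) = 33 \left(-1\right) \left(-4\right) = \left(-33\right) \left(-4\right) = 132$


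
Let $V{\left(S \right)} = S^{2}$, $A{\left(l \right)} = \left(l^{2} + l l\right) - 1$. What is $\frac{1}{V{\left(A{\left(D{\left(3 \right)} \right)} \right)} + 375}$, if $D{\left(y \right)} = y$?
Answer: $\frac{1}{664} \approx 0.001506$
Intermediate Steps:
$A{\left(l \right)} = -1 + 2 l^{2}$ ($A{\left(l \right)} = \left(l^{2} + l^{2}\right) - 1 = 2 l^{2} - 1 = -1 + 2 l^{2}$)
$\frac{1}{V{\left(A{\left(D{\left(3 \right)} \right)} \right)} + 375} = \frac{1}{\left(-1 + 2 \cdot 3^{2}\right)^{2} + 375} = \frac{1}{\left(-1 + 2 \cdot 9\right)^{2} + 375} = \frac{1}{\left(-1 + 18\right)^{2} + 375} = \frac{1}{17^{2} + 375} = \frac{1}{289 + 375} = \frac{1}{664}$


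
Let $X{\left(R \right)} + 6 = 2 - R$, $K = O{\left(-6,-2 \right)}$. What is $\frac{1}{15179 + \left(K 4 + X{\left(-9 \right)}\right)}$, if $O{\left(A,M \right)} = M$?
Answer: $\frac{1}{15176} \approx 6.5894 \cdot 10^{-5}$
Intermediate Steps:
$K = -2$
$X{\left(R \right)} = -4 - R$ ($X{\left(R \right)} = -6 - \left(-2 + R\right) = -4 - R$)
$\frac{1}{15179 + \left(K 4 + X{\left(-9 \right)}\right)} = \frac{1}{15179 - 3} = \frac{1}{15176}$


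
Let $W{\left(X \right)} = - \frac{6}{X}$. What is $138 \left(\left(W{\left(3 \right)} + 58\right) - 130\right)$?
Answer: $-10212$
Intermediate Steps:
$138 \left(\left(W{\left(3 \right)} + 58\right) - 130\right) = 138 \left(\left(- \frac{6}{3} + 58\right) - 130\right) = 138 \left(\left(\left(-6\right) \frac{1}{3} + 58\right) - 130\right) = 138 \left(\left(-2 + 58\right) - 130\right) = 138 \left(56 - 130\right) = 138 \left(-74\right) = -10212$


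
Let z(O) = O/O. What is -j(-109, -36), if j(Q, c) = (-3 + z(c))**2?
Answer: -4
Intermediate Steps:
z(O) = 1
j(Q, c) = 4 (j(Q, c) = (-3 + 1)**2 = (-2)**2 = 4)
-j(-109, -36) = -1*4 = -4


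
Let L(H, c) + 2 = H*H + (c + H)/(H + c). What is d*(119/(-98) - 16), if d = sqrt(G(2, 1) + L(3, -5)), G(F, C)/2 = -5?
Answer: -241*I*sqrt(2)/14 ≈ -24.345*I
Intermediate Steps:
G(F, C) = -10 (G(F, C) = 2*(-5) = -10)
L(H, c) = -1 + H**2 (L(H, c) = -2 + (H*H + (c + H)/(H + c)) = -2 + (H**2 + (H + c)/(H + c)) = -2 + (H**2 + 1) = -2 + (1 + H**2) = -1 + H**2)
d = I*sqrt(2) (d = sqrt(-10 + (-1 + 3**2)) = sqrt(-10 + (-1 + 9)) = sqrt(-10 + 8) = sqrt(-2) = I*sqrt(2) ≈ 1.4142*I)
d*(119/(-98) - 16) = (I*sqrt(2))*(119/(-98) - 16) = (I*sqrt(2))*(119*(-1/98) - 16) = (I*sqrt(2))*(-17/14 - 16) = (I*sqrt(2))*(-241/14) = -241*I*sqrt(2)/14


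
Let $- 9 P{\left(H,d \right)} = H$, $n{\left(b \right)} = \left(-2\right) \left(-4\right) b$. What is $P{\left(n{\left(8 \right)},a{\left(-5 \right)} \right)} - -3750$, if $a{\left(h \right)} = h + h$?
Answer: $\frac{33686}{9} \approx 3742.9$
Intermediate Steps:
$n{\left(b \right)} = 8 b$
$a{\left(h \right)} = 2 h$
$P{\left(H,d \right)} = - \frac{H}{9}$
$P{\left(n{\left(8 \right)},a{\left(-5 \right)} \right)} - -3750 = - \frac{8 \cdot 8}{9} - -3750 = \left(- \frac{1}{9}\right) 64 + 3750 = - \frac{64}{9} + 3750 = \frac{33686}{9}$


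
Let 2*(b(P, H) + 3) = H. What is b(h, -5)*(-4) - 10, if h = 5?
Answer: 12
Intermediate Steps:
b(P, H) = -3 + H/2
b(h, -5)*(-4) - 10 = (-3 + (1/2)*(-5))*(-4) - 10 = (-3 - 5/2)*(-4) - 10 = -11/2*(-4) - 10 = 22 - 10 = 12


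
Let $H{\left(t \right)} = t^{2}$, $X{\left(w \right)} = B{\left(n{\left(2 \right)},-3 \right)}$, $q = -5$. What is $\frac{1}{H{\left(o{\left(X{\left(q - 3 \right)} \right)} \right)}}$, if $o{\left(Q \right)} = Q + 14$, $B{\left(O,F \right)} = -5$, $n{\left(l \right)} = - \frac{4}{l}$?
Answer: $\frac{1}{81} \approx 0.012346$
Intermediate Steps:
$X{\left(w \right)} = -5$
$o{\left(Q \right)} = 14 + Q$
$\frac{1}{H{\left(o{\left(X{\left(q - 3 \right)} \right)} \right)}} = \frac{1}{\left(14 - 5\right)^{2}} = \frac{1}{9^{2}} = \frac{1}{81}$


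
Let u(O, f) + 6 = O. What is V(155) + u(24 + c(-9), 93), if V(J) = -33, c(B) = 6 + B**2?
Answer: 72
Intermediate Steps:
u(O, f) = -6 + O
V(155) + u(24 + c(-9), 93) = -33 + (-6 + (24 + (6 + (-9)**2))) = -33 + (-6 + (24 + (6 + 81))) = -33 + (-6 + (24 + 87)) = -33 + (-6 + 111) = -33 + 105 = 72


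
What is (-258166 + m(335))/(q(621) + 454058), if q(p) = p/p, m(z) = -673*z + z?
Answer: -483286/454059 ≈ -1.0644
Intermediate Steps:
m(z) = -672*z
q(p) = 1
(-258166 + m(335))/(q(621) + 454058) = (-258166 - 672*335)/(1 + 454058) = (-258166 - 225120)/454059 = -483286*1/454059 = -483286/454059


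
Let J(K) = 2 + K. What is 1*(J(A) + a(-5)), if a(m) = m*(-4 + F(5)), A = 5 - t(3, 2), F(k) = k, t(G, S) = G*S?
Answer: -4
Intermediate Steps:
A = -1 (A = 5 - 3*2 = 5 - 1*6 = 5 - 6 = -1)
a(m) = m (a(m) = m*(-4 + 5) = m*1 = m)
1*(J(A) + a(-5)) = 1*((2 - 1) - 5) = 1*(1 - 5) = 1*(-4) = -4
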